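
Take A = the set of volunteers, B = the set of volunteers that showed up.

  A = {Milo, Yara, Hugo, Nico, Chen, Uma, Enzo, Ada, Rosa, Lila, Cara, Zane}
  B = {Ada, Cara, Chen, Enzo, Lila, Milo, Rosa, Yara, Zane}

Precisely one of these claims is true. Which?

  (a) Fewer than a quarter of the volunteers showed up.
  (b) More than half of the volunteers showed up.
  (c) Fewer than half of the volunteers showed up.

(b)

|A| = 12, |A ∩ B| = 9, |A ∖ B| = 3.
(a) requires |A ∩ B| / |A| < 1/4: false.
(b) requires |A ∩ B| > |A ∖ B|: true.
(c) requires |A ∩ B| < |A ∖ B|: false.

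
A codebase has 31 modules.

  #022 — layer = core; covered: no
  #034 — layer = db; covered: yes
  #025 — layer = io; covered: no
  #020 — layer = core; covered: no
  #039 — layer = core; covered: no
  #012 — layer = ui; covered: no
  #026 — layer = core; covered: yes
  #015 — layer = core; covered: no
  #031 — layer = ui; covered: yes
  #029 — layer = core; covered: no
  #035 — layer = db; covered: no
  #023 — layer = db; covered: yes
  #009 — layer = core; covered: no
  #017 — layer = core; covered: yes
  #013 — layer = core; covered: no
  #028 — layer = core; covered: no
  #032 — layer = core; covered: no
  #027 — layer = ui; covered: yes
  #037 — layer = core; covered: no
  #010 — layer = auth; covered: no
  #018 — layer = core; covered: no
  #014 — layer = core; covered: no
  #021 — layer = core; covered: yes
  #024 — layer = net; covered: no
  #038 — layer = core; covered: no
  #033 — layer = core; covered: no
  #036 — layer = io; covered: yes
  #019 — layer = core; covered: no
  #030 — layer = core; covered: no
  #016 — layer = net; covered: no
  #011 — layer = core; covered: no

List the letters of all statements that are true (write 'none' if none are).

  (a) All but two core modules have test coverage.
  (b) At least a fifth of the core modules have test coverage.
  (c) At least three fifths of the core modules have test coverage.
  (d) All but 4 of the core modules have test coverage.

none

|A| = 20, |A ∩ B| = 3, |A ∖ B| = 17.
(a) |A ∖ B| = 2: fails.
(b) |A ∩ B| / |A| ≥ 1/5: fails.
(c) |A ∩ B| / |A| ≥ 3/5: fails.
(d) |A ∖ B| = 4: fails.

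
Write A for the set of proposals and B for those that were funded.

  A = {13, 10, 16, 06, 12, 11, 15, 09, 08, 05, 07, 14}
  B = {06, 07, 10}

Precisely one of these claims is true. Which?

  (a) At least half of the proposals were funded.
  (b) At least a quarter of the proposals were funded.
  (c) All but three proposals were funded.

|A| = 12, |A ∩ B| = 3, |A ∖ B| = 9.
(a) requires |A ∩ B| ≥ |A ∖ B|: false.
(b) requires |A ∩ B| / |A| ≥ 1/4: true.
(c) requires |A ∖ B| = 3: false.

(b)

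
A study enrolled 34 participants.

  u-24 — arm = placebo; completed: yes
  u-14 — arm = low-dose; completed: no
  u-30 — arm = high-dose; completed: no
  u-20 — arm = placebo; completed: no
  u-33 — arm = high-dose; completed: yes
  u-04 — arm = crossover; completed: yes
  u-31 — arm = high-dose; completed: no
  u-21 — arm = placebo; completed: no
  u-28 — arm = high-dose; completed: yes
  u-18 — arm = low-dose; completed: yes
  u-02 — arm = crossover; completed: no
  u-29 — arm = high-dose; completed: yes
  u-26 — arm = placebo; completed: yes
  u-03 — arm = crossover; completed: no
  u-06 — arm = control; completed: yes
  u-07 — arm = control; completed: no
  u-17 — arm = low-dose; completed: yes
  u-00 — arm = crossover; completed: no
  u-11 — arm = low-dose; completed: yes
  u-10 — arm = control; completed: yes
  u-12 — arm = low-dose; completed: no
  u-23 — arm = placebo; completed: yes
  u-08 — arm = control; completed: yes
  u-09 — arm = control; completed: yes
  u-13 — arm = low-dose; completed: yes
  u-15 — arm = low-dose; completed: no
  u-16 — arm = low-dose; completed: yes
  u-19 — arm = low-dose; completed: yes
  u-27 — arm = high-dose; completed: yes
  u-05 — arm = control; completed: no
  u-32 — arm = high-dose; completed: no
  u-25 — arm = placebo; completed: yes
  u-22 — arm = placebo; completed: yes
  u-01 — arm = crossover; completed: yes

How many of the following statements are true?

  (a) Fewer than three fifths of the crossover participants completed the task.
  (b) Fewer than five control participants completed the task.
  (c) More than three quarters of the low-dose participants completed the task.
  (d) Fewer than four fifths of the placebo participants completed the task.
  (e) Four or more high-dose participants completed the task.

4

(a) crossover: |A| = 5, |A ∩ B| = 2; needs |A ∩ B| / |A| < 3/5 — true.
(b) control: |A| = 6, |A ∩ B| = 4; needs |A ∩ B| < 5 — true.
(c) low-dose: |A| = 9, |A ∩ B| = 6; needs |A ∩ B| / |A| > 3/4 — false.
(d) placebo: |A| = 7, |A ∩ B| = 5; needs |A ∩ B| / |A| < 4/5 — true.
(e) high-dose: |A| = 7, |A ∩ B| = 4; needs |A ∩ B| ≥ 4 — true.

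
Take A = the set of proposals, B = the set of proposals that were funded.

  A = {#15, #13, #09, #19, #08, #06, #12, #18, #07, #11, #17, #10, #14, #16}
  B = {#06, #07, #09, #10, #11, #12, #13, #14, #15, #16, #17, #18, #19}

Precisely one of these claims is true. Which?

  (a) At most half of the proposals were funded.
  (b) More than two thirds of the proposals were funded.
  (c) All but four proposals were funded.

(b)

|A| = 14, |A ∩ B| = 13, |A ∖ B| = 1.
(a) requires |A ∩ B| ≤ |A ∖ B|: false.
(b) requires |A ∩ B| / |A| > 2/3: true.
(c) requires |A ∖ B| = 4: false.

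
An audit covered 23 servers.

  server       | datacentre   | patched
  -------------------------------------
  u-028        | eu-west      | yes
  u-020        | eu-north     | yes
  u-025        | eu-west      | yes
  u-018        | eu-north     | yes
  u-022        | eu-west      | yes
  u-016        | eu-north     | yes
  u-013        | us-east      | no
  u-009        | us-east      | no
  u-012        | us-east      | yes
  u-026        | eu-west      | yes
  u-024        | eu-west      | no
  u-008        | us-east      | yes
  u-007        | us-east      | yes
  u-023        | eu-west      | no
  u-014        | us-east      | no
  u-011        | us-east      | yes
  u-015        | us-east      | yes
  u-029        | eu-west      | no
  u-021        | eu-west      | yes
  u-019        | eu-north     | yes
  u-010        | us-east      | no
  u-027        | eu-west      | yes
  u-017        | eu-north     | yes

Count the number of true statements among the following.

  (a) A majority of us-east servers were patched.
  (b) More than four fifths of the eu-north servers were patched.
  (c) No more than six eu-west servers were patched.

3

(a) us-east: |A| = 9, |A ∩ B| = 5; needs |A ∩ B| > |A ∖ B| — true.
(b) eu-north: |A| = 5, |A ∩ B| = 5; needs |A ∩ B| / |A| > 4/5 — true.
(c) eu-west: |A| = 9, |A ∩ B| = 6; needs |A ∩ B| ≤ 6 — true.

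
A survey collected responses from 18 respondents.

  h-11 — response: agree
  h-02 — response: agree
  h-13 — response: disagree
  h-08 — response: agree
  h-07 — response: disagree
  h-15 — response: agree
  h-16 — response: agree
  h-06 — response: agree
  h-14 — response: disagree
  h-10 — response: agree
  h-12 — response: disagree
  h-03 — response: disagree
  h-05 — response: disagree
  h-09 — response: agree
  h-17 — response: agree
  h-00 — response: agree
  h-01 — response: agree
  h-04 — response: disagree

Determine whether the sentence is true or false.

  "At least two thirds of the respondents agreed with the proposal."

'At least two thirds of the respondents agreed with the proposal' holds iff |A ∩ B| / |A| ≥ 2/3.
|A| = 18, |A ∩ B| = 11, |A ∖ B| = 7.
|A ∩ B|/|A| = 11/18, so the statement is false.

False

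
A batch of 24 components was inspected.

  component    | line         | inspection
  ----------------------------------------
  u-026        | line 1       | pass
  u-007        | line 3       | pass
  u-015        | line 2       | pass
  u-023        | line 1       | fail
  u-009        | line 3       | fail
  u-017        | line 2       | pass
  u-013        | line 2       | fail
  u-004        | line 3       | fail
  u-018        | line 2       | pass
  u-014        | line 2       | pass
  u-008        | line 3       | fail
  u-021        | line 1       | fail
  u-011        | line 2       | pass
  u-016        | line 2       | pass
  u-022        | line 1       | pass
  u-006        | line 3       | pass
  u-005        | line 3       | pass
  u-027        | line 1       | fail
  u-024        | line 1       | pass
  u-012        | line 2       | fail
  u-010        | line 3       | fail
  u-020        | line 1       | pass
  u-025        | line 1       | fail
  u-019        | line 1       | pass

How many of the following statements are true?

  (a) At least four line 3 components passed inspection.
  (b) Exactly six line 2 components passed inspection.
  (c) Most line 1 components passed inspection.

2

(a) line 3: |A| = 7, |A ∩ B| = 3; needs |A ∩ B| ≥ 4 — false.
(b) line 2: |A| = 8, |A ∩ B| = 6; needs |A ∩ B| = 6 — true.
(c) line 1: |A| = 9, |A ∩ B| = 5; needs |A ∩ B| > |A ∖ B| — true.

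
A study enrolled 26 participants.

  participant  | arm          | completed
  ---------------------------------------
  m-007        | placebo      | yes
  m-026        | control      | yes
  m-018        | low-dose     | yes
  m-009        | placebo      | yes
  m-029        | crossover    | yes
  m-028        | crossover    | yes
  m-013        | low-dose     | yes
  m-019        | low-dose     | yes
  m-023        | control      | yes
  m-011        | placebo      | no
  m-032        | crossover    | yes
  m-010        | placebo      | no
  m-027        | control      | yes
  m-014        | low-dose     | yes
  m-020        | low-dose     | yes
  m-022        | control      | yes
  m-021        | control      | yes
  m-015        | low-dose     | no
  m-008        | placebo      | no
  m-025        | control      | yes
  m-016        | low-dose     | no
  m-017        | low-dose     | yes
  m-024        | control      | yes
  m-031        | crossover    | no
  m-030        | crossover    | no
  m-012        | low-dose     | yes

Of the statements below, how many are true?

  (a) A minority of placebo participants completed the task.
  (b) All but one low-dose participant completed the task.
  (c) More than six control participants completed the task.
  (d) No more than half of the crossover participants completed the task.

(a) placebo: |A| = 5, |A ∩ B| = 2; needs |A ∩ B| < |A ∖ B| — true.
(b) low-dose: |A| = 9, |A ∩ B| = 7; needs |A ∖ B| = 1 — false.
(c) control: |A| = 7, |A ∩ B| = 7; needs |A ∩ B| > 6 — true.
(d) crossover: |A| = 5, |A ∩ B| = 3; needs |A ∩ B| ≤ |A ∖ B| — false.

2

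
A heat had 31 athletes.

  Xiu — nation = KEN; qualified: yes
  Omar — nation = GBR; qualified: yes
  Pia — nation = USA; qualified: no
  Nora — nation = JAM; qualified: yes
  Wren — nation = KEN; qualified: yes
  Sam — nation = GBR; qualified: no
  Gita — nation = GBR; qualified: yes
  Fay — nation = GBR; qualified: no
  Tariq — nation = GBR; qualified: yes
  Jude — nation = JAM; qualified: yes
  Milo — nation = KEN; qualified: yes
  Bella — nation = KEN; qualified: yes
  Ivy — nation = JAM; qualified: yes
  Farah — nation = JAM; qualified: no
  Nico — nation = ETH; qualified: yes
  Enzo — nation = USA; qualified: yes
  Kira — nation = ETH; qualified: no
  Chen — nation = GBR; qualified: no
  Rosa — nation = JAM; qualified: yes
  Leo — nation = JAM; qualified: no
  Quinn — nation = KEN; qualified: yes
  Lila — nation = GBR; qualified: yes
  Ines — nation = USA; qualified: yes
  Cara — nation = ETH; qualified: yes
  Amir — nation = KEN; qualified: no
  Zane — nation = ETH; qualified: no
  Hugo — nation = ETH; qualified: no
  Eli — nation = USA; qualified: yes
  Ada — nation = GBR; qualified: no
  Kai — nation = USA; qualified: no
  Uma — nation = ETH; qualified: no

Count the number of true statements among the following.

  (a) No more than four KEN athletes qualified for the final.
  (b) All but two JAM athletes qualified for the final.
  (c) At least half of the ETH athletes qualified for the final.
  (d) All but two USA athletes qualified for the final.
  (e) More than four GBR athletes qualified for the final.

(a) KEN: |A| = 6, |A ∩ B| = 5; needs |A ∩ B| ≤ 4 — false.
(b) JAM: |A| = 6, |A ∩ B| = 4; needs |A ∖ B| = 2 — true.
(c) ETH: |A| = 6, |A ∩ B| = 2; needs |A ∩ B| ≥ |A ∖ B| — false.
(d) USA: |A| = 5, |A ∩ B| = 3; needs |A ∖ B| = 2 — true.
(e) GBR: |A| = 8, |A ∩ B| = 4; needs |A ∩ B| > 4 — false.

2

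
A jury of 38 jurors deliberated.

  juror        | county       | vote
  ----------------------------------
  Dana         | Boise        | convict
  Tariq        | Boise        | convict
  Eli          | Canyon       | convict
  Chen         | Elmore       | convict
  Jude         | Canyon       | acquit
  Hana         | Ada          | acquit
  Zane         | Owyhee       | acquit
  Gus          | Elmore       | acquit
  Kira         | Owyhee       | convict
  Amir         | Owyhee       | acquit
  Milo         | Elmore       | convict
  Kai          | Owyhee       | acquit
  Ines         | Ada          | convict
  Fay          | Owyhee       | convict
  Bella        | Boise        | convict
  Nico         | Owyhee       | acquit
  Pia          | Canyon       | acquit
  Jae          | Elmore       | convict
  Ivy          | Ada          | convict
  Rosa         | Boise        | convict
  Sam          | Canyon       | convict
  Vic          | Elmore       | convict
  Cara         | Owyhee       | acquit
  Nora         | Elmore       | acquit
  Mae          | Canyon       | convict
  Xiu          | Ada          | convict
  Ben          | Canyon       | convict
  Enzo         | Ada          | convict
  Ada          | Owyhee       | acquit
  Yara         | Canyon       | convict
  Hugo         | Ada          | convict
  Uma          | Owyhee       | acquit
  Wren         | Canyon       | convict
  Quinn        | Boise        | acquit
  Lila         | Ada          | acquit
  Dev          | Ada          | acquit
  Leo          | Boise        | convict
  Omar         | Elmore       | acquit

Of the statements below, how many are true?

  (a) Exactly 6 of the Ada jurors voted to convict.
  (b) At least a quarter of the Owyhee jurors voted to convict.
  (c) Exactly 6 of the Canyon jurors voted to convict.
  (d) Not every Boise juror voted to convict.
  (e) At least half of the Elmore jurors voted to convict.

(a) Ada: |A| = 8, |A ∩ B| = 5; needs |A ∩ B| = 6 — false.
(b) Owyhee: |A| = 9, |A ∩ B| = 2; needs |A ∩ B| / |A| ≥ 1/4 — false.
(c) Canyon: |A| = 8, |A ∩ B| = 6; needs |A ∩ B| = 6 — true.
(d) Boise: |A| = 6, |A ∩ B| = 5; needs A ⊄ B (|A ∖ B| ≥ 1) — true.
(e) Elmore: |A| = 7, |A ∩ B| = 4; needs |A ∩ B| ≥ |A ∖ B| — true.

3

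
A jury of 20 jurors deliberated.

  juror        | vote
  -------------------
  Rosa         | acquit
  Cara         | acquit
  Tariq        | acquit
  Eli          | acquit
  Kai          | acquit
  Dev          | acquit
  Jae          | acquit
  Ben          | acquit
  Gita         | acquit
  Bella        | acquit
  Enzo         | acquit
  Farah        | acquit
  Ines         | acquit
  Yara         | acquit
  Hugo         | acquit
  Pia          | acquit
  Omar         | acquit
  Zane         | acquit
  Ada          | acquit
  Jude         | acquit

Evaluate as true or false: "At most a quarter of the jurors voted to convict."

True

Truth condition: |A ∩ B| / |A| ≤ 1/4.
|A| = 20, |A ∩ B| = 0, |A ∖ B| = 20.
|A ∩ B|/|A| = 0/20, so the statement is true.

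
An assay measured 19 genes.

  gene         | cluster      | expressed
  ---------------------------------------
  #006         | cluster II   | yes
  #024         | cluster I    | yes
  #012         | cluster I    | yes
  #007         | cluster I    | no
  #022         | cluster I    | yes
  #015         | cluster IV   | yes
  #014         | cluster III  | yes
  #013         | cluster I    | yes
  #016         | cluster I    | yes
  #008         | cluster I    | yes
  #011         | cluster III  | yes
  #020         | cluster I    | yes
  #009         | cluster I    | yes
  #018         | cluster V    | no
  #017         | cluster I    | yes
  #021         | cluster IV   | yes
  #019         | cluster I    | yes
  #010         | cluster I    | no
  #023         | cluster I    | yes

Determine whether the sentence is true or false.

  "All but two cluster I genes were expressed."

Truth condition: |A ∖ B| = 2.
A (the restrictor) = {#024, #012, #007, #022, #013, #016, #008, #020, #009, #017, #019, #010, #023}, |A| = 13.
A ∖ B = {#007, #010}, so |A ∖ B| = 2.
|A ∖ B| = 2, so the statement is true.

True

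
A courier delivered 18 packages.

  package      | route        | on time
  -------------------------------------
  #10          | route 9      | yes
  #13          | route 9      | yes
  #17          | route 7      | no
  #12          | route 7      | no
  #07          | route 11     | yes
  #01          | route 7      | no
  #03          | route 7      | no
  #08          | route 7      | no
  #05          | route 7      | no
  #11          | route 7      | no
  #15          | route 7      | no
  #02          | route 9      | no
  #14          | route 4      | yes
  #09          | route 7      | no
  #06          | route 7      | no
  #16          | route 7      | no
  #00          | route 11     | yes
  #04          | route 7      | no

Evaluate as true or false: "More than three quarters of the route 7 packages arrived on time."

False

'More than three quarters of the route 7 packages arrived on time' holds iff |A ∩ B| / |A| > 3/4.
A (the restrictor) = {#17, #12, #01, #03, #08, #05, #11, #15, #09, #06, #16, #04}, |A| = 12.
A ∩ B = {}, so |A ∩ B| = 0.
A ∖ B = {#17, #12, #01, #03, #08, #05, #11, #15, #09, #06, #16, #04}, so |A ∖ B| = 12.
|A ∩ B|/|A| = 0/12, so the statement is false.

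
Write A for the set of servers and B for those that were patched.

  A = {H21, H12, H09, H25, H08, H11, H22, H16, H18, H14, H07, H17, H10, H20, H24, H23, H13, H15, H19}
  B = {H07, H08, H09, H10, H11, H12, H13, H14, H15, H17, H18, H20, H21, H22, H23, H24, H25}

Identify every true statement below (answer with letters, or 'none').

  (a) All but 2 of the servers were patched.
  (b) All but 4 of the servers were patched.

(a)

|A| = 19, |A ∩ B| = 17, |A ∖ B| = 2.
(a) |A ∖ B| = 2: holds.
(b) |A ∖ B| = 4: fails.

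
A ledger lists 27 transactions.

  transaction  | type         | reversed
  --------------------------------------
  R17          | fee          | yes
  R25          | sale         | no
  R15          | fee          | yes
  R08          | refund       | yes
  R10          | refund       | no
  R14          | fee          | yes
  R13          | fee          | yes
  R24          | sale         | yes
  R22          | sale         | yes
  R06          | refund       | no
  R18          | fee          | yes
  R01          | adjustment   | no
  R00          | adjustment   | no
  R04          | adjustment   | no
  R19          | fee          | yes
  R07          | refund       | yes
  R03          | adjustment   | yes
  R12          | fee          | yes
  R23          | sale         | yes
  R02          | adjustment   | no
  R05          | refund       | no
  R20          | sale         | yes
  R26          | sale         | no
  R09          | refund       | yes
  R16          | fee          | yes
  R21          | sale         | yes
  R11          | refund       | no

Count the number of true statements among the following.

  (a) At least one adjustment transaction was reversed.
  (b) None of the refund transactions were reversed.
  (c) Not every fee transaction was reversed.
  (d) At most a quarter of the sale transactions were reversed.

(a) adjustment: |A| = 5, |A ∩ B| = 1; needs A ∩ B ≠ ∅ (|A ∩ B| ≥ 1) — true.
(b) refund: |A| = 7, |A ∩ B| = 3; needs A ∩ B = ∅ (|A ∩ B| = 0) — false.
(c) fee: |A| = 8, |A ∩ B| = 8; needs A ⊄ B (|A ∖ B| ≥ 1) — false.
(d) sale: |A| = 7, |A ∩ B| = 5; needs |A ∩ B| / |A| ≤ 1/4 — false.

1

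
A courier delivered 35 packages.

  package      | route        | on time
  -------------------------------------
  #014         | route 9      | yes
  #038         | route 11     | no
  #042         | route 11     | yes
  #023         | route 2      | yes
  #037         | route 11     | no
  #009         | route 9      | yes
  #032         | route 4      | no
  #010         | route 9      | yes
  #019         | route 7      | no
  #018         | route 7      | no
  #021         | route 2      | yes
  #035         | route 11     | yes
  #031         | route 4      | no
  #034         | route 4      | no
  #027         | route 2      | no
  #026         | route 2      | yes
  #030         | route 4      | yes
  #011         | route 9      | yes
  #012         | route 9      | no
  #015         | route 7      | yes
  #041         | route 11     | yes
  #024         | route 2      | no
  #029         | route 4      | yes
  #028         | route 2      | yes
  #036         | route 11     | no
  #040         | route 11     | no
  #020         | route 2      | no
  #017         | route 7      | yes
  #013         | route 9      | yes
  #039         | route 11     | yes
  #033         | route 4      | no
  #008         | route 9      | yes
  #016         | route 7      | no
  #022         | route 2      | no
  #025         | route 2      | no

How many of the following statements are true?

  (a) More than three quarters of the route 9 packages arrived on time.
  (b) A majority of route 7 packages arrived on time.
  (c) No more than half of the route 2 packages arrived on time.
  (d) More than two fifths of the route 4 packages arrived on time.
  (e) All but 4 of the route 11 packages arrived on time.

(a) route 9: |A| = 7, |A ∩ B| = 6; needs |A ∩ B| / |A| > 3/4 — true.
(b) route 7: |A| = 5, |A ∩ B| = 2; needs |A ∩ B| > |A ∖ B| — false.
(c) route 2: |A| = 9, |A ∩ B| = 4; needs |A ∩ B| ≤ |A ∖ B| — true.
(d) route 4: |A| = 6, |A ∩ B| = 2; needs |A ∩ B| / |A| > 2/5 — false.
(e) route 11: |A| = 8, |A ∩ B| = 4; needs |A ∖ B| = 4 — true.

3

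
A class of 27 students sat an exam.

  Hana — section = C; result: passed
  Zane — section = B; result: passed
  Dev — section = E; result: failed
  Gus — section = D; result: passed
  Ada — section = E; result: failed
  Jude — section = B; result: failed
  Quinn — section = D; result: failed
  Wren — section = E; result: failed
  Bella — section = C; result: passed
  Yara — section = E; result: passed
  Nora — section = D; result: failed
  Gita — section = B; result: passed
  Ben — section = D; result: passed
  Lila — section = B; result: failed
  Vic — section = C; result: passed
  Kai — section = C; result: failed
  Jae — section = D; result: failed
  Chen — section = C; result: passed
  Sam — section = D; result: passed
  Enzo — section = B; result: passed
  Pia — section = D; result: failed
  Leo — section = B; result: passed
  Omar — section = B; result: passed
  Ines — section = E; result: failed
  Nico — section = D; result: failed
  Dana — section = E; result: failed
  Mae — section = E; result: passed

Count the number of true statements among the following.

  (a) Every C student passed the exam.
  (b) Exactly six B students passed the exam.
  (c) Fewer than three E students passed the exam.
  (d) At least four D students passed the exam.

(a) C: |A| = 5, |A ∩ B| = 4; needs A ⊆ B, i.e. every element of A is in B (|A ∖ B| = 0) — false.
(b) B: |A| = 7, |A ∩ B| = 5; needs |A ∩ B| = 6 — false.
(c) E: |A| = 7, |A ∩ B| = 2; needs |A ∩ B| < 3 — true.
(d) D: |A| = 8, |A ∩ B| = 3; needs |A ∩ B| ≥ 4 — false.

1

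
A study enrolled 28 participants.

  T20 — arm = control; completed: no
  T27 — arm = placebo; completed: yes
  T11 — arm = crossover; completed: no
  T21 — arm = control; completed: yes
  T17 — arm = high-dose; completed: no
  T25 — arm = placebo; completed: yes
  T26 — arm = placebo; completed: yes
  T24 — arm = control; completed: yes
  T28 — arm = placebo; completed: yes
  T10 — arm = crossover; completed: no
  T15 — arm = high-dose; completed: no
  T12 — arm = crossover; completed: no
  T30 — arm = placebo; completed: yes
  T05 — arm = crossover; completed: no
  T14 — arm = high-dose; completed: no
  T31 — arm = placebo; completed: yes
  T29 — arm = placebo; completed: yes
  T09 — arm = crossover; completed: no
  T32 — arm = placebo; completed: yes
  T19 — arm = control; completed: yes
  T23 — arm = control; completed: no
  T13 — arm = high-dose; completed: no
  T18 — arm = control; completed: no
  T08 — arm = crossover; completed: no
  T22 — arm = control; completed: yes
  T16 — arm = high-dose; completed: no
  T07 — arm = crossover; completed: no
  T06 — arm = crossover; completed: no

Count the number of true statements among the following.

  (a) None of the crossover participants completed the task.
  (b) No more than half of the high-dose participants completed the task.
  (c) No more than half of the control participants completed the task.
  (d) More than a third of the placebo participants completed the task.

3

(a) crossover: |A| = 8, |A ∩ B| = 0; needs A ∩ B = ∅ (|A ∩ B| = 0) — true.
(b) high-dose: |A| = 5, |A ∩ B| = 0; needs |A ∩ B| ≤ |A ∖ B| — true.
(c) control: |A| = 7, |A ∩ B| = 4; needs |A ∩ B| ≤ |A ∖ B| — false.
(d) placebo: |A| = 8, |A ∩ B| = 8; needs |A ∩ B| / |A| > 1/3 — true.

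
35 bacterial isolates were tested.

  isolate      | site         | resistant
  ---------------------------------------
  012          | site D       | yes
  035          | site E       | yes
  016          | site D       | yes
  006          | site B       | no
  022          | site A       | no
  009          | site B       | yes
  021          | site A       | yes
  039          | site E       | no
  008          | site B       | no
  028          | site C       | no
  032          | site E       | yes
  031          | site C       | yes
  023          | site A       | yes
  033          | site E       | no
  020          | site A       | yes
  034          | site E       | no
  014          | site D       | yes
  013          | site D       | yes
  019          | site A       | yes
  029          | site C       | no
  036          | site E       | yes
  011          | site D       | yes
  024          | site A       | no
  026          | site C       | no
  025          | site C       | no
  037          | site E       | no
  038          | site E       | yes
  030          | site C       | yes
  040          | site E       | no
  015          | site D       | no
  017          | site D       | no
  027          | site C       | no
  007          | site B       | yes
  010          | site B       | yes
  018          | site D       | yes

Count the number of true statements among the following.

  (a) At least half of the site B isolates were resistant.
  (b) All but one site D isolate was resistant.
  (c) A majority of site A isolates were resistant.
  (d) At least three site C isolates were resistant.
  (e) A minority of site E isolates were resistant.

(a) site B: |A| = 5, |A ∩ B| = 3; needs |A ∩ B| ≥ |A ∖ B| — true.
(b) site D: |A| = 8, |A ∩ B| = 6; needs |A ∖ B| = 1 — false.
(c) site A: |A| = 6, |A ∩ B| = 4; needs |A ∩ B| > |A ∖ B| — true.
(d) site C: |A| = 7, |A ∩ B| = 2; needs |A ∩ B| ≥ 3 — false.
(e) site E: |A| = 9, |A ∩ B| = 4; needs |A ∩ B| < |A ∖ B| — true.

3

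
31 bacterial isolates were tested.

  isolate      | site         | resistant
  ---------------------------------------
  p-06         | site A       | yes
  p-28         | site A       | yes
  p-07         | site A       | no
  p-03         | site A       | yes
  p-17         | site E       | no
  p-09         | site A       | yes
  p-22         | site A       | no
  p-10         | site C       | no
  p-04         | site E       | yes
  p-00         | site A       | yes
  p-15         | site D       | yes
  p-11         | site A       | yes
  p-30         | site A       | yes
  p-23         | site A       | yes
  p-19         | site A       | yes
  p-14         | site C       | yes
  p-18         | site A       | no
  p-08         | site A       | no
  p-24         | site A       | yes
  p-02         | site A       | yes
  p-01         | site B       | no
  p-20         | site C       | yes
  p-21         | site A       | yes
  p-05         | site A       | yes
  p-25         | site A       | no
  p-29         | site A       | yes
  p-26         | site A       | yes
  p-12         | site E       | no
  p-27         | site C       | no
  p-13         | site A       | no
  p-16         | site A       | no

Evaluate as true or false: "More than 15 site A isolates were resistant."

Truth condition: |A ∩ B| > 15.
|A| = 22, |A ∩ B| = 15, |A ∖ B| = 7.
|A ∩ B| = 15, so the statement is false.

False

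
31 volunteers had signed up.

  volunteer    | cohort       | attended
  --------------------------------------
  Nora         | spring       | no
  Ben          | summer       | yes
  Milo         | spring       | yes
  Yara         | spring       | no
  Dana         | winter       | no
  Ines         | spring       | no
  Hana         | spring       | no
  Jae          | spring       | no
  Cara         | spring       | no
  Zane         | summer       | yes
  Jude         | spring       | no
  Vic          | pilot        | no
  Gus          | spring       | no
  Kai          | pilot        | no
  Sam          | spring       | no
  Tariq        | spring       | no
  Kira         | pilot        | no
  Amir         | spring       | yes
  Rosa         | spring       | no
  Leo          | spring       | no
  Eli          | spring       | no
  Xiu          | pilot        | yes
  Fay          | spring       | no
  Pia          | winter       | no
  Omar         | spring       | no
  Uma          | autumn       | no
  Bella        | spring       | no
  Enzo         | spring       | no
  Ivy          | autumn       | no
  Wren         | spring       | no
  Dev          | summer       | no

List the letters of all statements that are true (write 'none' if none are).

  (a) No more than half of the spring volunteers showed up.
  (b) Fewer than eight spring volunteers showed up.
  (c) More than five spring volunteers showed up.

(a), (b)

|A| = 20, |A ∩ B| = 2, |A ∖ B| = 18.
(a) |A ∩ B| ≤ |A ∖ B|: holds.
(b) |A ∩ B| < 8: holds.
(c) |A ∩ B| > 5: fails.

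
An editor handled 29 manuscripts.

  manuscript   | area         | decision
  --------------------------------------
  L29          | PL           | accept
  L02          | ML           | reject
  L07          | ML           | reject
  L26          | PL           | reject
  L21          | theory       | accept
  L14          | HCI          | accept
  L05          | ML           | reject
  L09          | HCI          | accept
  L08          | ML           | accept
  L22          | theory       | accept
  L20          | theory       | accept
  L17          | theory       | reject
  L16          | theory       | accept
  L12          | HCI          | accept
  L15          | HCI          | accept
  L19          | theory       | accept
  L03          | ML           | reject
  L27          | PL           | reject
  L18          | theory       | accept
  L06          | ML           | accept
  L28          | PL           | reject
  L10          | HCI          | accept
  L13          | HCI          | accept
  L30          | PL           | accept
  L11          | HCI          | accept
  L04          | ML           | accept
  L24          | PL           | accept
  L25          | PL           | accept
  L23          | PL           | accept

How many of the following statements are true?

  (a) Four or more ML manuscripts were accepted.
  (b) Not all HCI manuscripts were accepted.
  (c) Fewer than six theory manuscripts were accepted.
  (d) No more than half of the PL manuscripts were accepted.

0

(a) ML: |A| = 7, |A ∩ B| = 3; needs |A ∩ B| ≥ 4 — false.
(b) HCI: |A| = 7, |A ∩ B| = 7; needs A ⊄ B (|A ∖ B| ≥ 1) — false.
(c) theory: |A| = 7, |A ∩ B| = 6; needs |A ∩ B| < 6 — false.
(d) PL: |A| = 8, |A ∩ B| = 5; needs |A ∩ B| ≤ |A ∖ B| — false.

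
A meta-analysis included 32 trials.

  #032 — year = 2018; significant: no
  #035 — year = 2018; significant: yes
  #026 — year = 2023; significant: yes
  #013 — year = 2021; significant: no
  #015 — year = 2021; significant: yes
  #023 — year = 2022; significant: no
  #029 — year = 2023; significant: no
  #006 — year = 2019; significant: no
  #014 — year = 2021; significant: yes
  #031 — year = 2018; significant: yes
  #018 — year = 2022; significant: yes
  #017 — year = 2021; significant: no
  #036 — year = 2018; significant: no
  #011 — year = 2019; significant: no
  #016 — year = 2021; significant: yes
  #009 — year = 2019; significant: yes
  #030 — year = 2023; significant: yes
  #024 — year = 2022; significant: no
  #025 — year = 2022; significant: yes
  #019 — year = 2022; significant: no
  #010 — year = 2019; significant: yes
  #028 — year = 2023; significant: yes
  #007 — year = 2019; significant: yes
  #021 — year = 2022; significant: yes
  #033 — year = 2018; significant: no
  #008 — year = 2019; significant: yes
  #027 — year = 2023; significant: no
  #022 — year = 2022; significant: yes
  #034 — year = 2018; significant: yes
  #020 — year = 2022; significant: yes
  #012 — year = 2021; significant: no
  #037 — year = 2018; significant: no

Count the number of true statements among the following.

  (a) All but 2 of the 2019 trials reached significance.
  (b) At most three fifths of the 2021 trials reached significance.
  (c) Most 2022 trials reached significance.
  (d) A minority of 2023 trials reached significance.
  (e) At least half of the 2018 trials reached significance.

3

(a) 2019: |A| = 6, |A ∩ B| = 4; needs |A ∖ B| = 2 — true.
(b) 2021: |A| = 6, |A ∩ B| = 3; needs |A ∩ B| / |A| ≤ 3/5 — true.
(c) 2022: |A| = 8, |A ∩ B| = 5; needs |A ∩ B| > |A ∖ B| — true.
(d) 2023: |A| = 5, |A ∩ B| = 3; needs |A ∩ B| < |A ∖ B| — false.
(e) 2018: |A| = 7, |A ∩ B| = 3; needs |A ∩ B| ≥ |A ∖ B| — false.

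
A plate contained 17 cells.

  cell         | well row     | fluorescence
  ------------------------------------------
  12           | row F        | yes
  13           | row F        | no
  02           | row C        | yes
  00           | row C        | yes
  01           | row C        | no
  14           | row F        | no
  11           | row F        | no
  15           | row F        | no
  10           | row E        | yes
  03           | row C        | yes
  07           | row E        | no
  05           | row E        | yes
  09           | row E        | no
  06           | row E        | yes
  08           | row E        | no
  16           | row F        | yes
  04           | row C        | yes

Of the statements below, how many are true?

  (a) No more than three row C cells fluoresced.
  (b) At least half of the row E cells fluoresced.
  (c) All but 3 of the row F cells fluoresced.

1

(a) row C: |A| = 5, |A ∩ B| = 4; needs |A ∩ B| ≤ 3 — false.
(b) row E: |A| = 6, |A ∩ B| = 3; needs |A ∩ B| ≥ |A ∖ B| — true.
(c) row F: |A| = 6, |A ∩ B| = 2; needs |A ∖ B| = 3 — false.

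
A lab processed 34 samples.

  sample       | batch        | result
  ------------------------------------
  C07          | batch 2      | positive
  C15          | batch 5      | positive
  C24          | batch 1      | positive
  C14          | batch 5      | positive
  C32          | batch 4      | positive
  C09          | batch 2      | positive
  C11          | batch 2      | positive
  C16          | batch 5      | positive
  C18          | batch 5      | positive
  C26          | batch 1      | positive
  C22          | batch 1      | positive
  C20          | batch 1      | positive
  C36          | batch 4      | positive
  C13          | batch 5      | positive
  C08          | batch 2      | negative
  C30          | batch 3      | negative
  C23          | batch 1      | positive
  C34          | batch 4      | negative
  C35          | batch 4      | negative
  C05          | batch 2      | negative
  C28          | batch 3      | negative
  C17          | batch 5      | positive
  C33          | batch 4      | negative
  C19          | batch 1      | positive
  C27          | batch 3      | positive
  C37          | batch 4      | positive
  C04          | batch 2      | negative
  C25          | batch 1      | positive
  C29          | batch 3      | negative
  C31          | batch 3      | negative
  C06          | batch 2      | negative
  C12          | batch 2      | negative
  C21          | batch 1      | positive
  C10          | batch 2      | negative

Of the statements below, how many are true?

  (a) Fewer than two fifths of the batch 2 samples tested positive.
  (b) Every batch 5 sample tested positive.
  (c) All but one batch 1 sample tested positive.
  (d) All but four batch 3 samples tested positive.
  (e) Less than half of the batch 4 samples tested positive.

3

(a) batch 2: |A| = 9, |A ∩ B| = 3; needs |A ∩ B| / |A| < 2/5 — true.
(b) batch 5: |A| = 6, |A ∩ B| = 6; needs A ⊆ B, i.e. every element of A is in B (|A ∖ B| = 0) — true.
(c) batch 1: |A| = 8, |A ∩ B| = 8; needs |A ∖ B| = 1 — false.
(d) batch 3: |A| = 5, |A ∩ B| = 1; needs |A ∖ B| = 4 — true.
(e) batch 4: |A| = 6, |A ∩ B| = 3; needs |A ∩ B| < |A ∖ B| — false.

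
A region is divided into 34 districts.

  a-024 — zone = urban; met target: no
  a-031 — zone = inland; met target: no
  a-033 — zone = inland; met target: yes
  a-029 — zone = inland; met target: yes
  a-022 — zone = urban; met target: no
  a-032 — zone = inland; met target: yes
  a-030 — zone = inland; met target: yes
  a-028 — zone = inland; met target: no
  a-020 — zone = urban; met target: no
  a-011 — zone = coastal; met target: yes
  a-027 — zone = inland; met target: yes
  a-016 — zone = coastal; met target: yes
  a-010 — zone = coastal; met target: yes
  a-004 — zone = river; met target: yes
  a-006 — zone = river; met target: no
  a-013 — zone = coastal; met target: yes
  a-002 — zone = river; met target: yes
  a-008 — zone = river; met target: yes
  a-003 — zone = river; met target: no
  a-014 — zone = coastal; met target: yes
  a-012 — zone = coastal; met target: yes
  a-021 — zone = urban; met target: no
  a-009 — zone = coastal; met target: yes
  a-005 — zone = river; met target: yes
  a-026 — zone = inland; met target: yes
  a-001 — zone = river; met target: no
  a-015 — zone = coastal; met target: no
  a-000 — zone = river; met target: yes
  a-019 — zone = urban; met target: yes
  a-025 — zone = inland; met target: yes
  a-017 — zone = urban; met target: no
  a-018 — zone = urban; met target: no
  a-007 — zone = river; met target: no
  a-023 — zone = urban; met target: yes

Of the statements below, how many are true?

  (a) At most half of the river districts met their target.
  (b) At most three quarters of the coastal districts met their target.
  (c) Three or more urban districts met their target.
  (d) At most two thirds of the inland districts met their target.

(a) river: |A| = 9, |A ∩ B| = 5; needs |A ∩ B| ≤ |A ∖ B| — false.
(b) coastal: |A| = 8, |A ∩ B| = 7; needs |A ∩ B| / |A| ≤ 3/4 — false.
(c) urban: |A| = 8, |A ∩ B| = 2; needs |A ∩ B| ≥ 3 — false.
(d) inland: |A| = 9, |A ∩ B| = 7; needs |A ∩ B| / |A| ≤ 2/3 — false.

0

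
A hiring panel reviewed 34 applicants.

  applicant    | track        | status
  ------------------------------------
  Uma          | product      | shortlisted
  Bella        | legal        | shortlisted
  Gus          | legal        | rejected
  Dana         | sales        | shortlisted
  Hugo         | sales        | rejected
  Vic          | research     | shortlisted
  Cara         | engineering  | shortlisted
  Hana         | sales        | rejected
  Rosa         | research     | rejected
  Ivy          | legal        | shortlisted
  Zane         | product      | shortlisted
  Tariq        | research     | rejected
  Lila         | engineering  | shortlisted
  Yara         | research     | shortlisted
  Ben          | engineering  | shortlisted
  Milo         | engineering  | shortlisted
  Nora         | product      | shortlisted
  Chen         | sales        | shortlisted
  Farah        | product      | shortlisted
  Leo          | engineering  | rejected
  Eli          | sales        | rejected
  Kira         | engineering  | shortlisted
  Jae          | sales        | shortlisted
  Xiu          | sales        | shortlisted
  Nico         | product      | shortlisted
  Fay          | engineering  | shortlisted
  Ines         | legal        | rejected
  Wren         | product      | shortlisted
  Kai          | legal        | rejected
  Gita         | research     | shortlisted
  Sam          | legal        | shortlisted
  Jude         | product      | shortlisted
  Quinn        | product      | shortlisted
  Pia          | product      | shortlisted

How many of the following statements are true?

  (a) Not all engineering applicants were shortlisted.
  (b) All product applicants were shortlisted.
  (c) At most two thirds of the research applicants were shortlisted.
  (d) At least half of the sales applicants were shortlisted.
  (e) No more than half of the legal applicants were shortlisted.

5

(a) engineering: |A| = 7, |A ∩ B| = 6; needs A ⊄ B (|A ∖ B| ≥ 1) — true.
(b) product: |A| = 9, |A ∩ B| = 9; needs A ⊆ B, i.e. every element of A is in B (|A ∖ B| = 0) — true.
(c) research: |A| = 5, |A ∩ B| = 3; needs |A ∩ B| / |A| ≤ 2/3 — true.
(d) sales: |A| = 7, |A ∩ B| = 4; needs |A ∩ B| ≥ |A ∖ B| — true.
(e) legal: |A| = 6, |A ∩ B| = 3; needs |A ∩ B| ≤ |A ∖ B| — true.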